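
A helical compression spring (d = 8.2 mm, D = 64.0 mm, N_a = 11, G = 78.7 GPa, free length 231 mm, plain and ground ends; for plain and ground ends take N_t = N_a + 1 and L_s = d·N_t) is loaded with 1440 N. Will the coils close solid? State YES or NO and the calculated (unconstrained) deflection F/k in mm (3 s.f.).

NO, δ = 93.4 mm

k = Gd⁴/(8D³N_a) = (78.7×10³)(8.2⁴)/(8·64.0³·11) = 15.424 N/mm
N_t = 12; L_s = 8.2·12 = 98.4 mm; δ_solid = L₀ − L_s = 231 − 98.4 = 132.6 mm
δ = F/k = 1440/15.424 = 93.359 mm
δ < δ_solid → spring does not go solid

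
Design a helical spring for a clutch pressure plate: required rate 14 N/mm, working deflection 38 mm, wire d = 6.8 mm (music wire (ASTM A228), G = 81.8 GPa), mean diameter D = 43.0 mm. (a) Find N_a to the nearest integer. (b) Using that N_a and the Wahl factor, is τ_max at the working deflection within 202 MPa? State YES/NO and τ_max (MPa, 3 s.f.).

(a) 20 coils; (b) NO, τ_max = 225 MPa

N_a = Gd⁴/(8D³k) = (81.8×10³)(6.8⁴)/(8·43.0³·14) = 19.64 → N_a = 20
Actual rate k = Gd⁴/(8D³·20) = 13.749 N/mm
Working load F = kδ = 13.749·38 = 522.45 N
C = 43.0/6.8 = 6.3235; K_W = (4C−1)/(4C−4)+0.615/C = 1.2381
τ_max = K_W·8FD/(πd³) = 1.2381·181.94 = 225.27 MPa
τ_max > 202 MPa → exceeds allowable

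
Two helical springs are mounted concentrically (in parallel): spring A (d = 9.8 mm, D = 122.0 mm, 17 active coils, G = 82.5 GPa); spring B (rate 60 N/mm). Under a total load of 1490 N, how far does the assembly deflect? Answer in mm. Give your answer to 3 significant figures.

23.6 mm

k_A = Gd⁴/(8D³N_a) = (82.5×10³)(9.8⁴)/(8·122.0³·17) = 3.0813 N/mm
Parallel: k_eq = 3.0813 + 60 = 63.081 N/mm
δ = F/k_eq = 1490/63.081 = 23.62 mm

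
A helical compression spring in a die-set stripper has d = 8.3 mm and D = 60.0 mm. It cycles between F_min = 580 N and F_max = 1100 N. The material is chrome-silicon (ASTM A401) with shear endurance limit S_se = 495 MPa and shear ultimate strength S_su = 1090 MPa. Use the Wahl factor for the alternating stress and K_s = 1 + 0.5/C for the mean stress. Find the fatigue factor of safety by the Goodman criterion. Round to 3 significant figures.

2.57

C = D/d = 60.0/8.3 = 7.2289; K_W = (4C−1)/(4C−4)+0.615/C = 1.2055; K_s = 1+0.5/C = 1.0692
F_a = (F_max−F_min)/2 = 260 N; F_m = (F_max+F_min)/2 = 840 N
τ_a = K_W·8F_aD/(πd³) = 1.2055 × 69.475 = 83.751 MPa
τ_m = K_s·8F_mD/(πd³) = 1.0692 × 224.46 = 239.98 MPa
Goodman: 1/n_f = τ_a/S_se + τ_m/S_su = 83.751/495 + 239.98/1090 = 0.16919 + 0.22017 = 0.38936
n_f = 1/0.38936 = 2.568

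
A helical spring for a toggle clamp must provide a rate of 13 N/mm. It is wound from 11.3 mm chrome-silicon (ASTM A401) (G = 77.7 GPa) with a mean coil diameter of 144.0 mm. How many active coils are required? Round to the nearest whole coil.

4

N_a = Gd⁴/(8D³k) = (77.7×10³ × 11.3⁴)/(8 × 144.0³ × 13)
    = 1.26688e+09 / 3.10542e+08 = 4.08 → 4 coils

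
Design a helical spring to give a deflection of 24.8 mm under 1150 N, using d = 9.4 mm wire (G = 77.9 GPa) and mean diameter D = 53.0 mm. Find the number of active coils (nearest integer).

Required rate k = F/δ = 1150/24.8 = 46.371 N/mm
N_a = Gd⁴/(8D³k) = (77.9×10³ × 9.4⁴)/(8 × 53.0³ × 46.371)
    = 6.08203e+08 / 5.52286e+07 = 11.01 → 11 coils

11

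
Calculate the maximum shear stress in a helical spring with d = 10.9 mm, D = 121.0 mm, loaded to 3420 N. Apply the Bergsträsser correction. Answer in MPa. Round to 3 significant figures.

912 MPa

Spring index C = D/d = 121.0/10.9 = 11.1009
K_B = (4C+2)/(4C−3) = 46.404/41.404 = 1.1208
τ₀ = 8FD/(πd³) = 8·3420·121.0/(π·10.9³) = 3.31056e+06/4068.5 = 813.71 MPa
τ_max = K·τ₀ = 1.1208 × 813.71 = 911.98 MPa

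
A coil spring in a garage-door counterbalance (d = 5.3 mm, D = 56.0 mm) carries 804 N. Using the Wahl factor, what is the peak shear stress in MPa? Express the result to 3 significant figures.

Spring index C = D/d = 56.0/5.3 = 10.5660
K_W = (4C−1)/(4C−4) + 0.615/C = 41.264/38.264 + 0.0582 = 1.1366
τ₀ = 8FD/(πd³) = 8·804·56.0/(π·5.3³) = 360192/467.71 = 770.12 MPa
τ_max = K·τ₀ = 1.1366 × 770.12 = 875.32 MPa

875 MPa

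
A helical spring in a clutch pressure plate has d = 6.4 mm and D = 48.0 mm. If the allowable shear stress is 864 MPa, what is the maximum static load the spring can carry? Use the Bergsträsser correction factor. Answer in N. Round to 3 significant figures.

1560 N

C = D/d = 48.0/6.4 = 7.5000
K_B = (4C+2)/(4C−3) = 32.000/27.000 = 1.1852
τ_max = K·8FD/(πd³) → F_max = τ_allow·πd³/(8DK)
F_max = 864·π·6.4³/(8·48.0·1.1852) = 7.1155e+05/455.11 = 1563.5 N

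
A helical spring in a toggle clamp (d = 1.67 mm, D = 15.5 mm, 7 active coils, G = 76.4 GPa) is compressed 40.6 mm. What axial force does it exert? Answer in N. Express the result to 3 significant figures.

116 N

k = Gd⁴/(8D³N_a) = (76.4×10³)(1.67⁴)/(8·15.5³·7) = 2.8495 N/mm
F = k·δ = 2.8495 × 40.6 = 115.69 N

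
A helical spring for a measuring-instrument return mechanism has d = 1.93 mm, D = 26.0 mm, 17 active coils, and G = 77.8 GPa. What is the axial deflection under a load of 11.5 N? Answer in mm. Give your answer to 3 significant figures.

25.5 mm

k = Gd⁴/(8D³N_a) = (77.8×10³)(1.93⁴)/(8·26.0³·17) = 0.4516 N/mm
δ = F/k = 11.5 / 0.4516 = 25.465 mm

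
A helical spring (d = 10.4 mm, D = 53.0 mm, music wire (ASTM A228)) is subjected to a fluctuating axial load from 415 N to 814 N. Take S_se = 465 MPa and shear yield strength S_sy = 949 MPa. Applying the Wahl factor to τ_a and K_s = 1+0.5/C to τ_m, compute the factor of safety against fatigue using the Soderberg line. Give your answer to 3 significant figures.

C = D/d = 53.0/10.4 = 5.0962; K_W = (4C−1)/(4C−4)+0.615/C = 1.3038; K_s = 1+0.5/C = 1.0981
F_a = (F_max−F_min)/2 = 199.5 N; F_m = (F_max+F_min)/2 = 614.5 N
τ_a = K_W·8F_aD/(πd³) = 1.3038 × 23.936 = 31.208 MPa
τ_m = K_s·8F_mD/(πd³) = 1.0981 × 73.729 = 80.963 MPa
Soderberg: 1/n_f = τ_a/S_se + τ_m/S_sy = 31.208/465 + 80.963/949 = 0.06711 + 0.08531 = 0.15243
n_f = 1/0.15243 = 6.561

6.56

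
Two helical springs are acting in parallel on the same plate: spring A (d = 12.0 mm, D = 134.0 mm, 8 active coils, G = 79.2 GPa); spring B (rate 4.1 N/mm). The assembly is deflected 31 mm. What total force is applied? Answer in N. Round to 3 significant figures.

k_A = Gd⁴/(8D³N_a) = (79.2×10³)(12.0⁴)/(8·134.0³·8) = 10.665 N/mm
Parallel: k_eq = 10.665 + 4.1 = 14.765 N/mm
F = k_eq·δ = 14.765·31 = 457.71 N

458 N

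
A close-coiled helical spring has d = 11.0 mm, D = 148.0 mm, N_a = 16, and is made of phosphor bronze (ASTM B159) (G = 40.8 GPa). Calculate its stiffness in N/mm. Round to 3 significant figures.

k = Gd⁴/(8D³N_a) = (40.8×10³ × 11.0⁴) / (8 × 148.0³ × 16)
  = 5.97353e+08 / 4.14949e+08 = 1.4396 N/mm

1.44 N/mm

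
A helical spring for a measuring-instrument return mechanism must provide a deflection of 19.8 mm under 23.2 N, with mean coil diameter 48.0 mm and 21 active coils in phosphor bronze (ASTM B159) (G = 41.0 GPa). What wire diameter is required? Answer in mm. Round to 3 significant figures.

Required rate k = F/δ = 23.2/19.8 = 1.1717 N/mm
d = (8D³N_a·k / G)^(1/4) = (8·48.0³·21·1.1717 / (41.0×10³))^0.25
  = (530.97)^0.25 = 4.8003 mm

4.80 mm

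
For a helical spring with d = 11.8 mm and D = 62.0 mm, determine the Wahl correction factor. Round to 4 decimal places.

1.2933

C = D/d = 62.0/11.8 = 5.2542
K_W = (4C−1)/(4C−4) + 0.615/C = 20.017/17.017 + 0.1170 = 1.2933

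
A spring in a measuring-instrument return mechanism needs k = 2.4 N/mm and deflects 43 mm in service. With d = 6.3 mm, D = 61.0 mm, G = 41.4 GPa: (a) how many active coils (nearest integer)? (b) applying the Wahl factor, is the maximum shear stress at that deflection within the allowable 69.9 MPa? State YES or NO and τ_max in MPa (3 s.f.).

(a) 15 coils; (b) NO, τ_max = 73.5 MPa

N_a = Gd⁴/(8D³k) = (41.4×10³)(6.3⁴)/(8·61.0³·2.4) = 14.96 → N_a = 15
Actual rate k = Gd⁴/(8D³·15) = 2.3944 N/mm
Working load F = kδ = 2.3944·43 = 102.96 N
C = 61.0/6.3 = 9.6825; K_W = (4C−1)/(4C−4)+0.615/C = 1.1499
τ_max = K_W·8FD/(πd³) = 1.1499·63.96 = 73.547 MPa
τ_max > 69.9 MPa → exceeds allowable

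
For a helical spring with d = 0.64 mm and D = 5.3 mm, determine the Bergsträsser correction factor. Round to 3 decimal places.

C = D/d = 5.3/0.64 = 8.2812
K_B = (4C+2)/(4C−3) = 35.125/30.125 = 1.1660

1.166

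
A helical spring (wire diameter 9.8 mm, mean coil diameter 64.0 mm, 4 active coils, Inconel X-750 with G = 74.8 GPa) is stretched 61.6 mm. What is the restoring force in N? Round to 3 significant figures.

k = Gd⁴/(8D³N_a) = (74.8×10³)(9.8⁴)/(8·64.0³·4) = 82.246 N/mm
F = k·δ = 82.246 × 61.6 = 5066.4 N

5070 N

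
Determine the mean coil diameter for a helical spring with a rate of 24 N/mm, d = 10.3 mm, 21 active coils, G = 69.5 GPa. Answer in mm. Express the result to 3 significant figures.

D = (Gd⁴/(8N_a·k))^(1/3) = (69.5×10³·10.3⁴/(8·21·24))^(1/3)
  = (194005)^(1/3) = 57.8901 mm

57.9 mm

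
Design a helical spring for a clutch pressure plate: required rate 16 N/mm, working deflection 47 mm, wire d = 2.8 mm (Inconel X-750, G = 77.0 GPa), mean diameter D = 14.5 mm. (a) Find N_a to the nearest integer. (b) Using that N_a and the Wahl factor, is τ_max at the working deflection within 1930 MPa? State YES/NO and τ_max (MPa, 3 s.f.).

(a) 12 coils; (b) YES, τ_max = 1660 MPa

N_a = Gd⁴/(8D³k) = (77.0×10³)(2.8⁴)/(8·14.5³·16) = 12.13 → N_a = 12
Actual rate k = Gd⁴/(8D³·12) = 16.171 N/mm
Working load F = kδ = 16.171·47 = 760.06 N
C = 14.5/2.8 = 5.1786; K_W = (4C−1)/(4C−4)+0.615/C = 1.2982
τ_max = K_W·8FD/(πd³) = 1.2982·1278.4 = 1659.7 MPa
τ_max ≤ 1930 MPa → acceptable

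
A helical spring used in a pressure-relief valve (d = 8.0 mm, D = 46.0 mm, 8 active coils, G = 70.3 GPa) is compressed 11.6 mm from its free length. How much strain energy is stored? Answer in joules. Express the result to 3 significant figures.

3.11 J

k = Gd⁴/(8D³N_a) = (70.3×10³)(8.0⁴)/(8·46.0³·8) = 46.223 N/mm
U = ½kδ² = 0.5 × 46.223 × 11.6² = 3109.9 N·mm = 3.1099 J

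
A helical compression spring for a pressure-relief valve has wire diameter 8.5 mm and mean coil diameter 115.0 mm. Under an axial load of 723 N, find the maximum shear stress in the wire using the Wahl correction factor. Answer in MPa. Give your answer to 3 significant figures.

381 MPa

Spring index C = D/d = 115.0/8.5 = 13.5294
K_W = (4C−1)/(4C−4) + 0.615/C = 53.118/50.118 + 0.0455 = 1.1053
τ₀ = 8FD/(πd³) = 8·723·115.0/(π·8.5³) = 665160/1929.3 = 344.76 MPa
τ_max = K·τ₀ = 1.1053 × 344.76 = 381.07 MPa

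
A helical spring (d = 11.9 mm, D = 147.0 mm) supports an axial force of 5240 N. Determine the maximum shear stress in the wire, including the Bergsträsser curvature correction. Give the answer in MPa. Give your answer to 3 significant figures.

1290 MPa

Spring index C = D/d = 147.0/11.9 = 12.3529
K_B = (4C+2)/(4C−3) = 51.412/46.412 = 1.1077
τ₀ = 8FD/(πd³) = 8·5240·147.0/(π·11.9³) = 6.16224e+06/5294.1 = 1164 MPa
τ_max = K·τ₀ = 1.1077 × 1164 = 1289.4 MPa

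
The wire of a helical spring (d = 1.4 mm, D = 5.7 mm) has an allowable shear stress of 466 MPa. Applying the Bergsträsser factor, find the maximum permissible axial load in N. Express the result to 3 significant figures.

64.0 N

C = D/d = 5.7/1.4 = 4.0714
K_B = (4C+2)/(4C−3) = 18.286/13.286 = 1.3763
τ_max = K·8FD/(πd³) → F_max = τ_allow·πd³/(8DK)
F_max = 466·π·1.4³/(8·5.7·1.3763) = 4017.2/62.761 = 64.007 N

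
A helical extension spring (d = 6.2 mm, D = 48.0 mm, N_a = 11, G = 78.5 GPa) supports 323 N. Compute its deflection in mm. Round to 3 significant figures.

27.1 mm

k = Gd⁴/(8D³N_a) = (78.5×10³)(6.2⁴)/(8·48.0³·11) = 11.919 N/mm
δ = F/k = 323 / 11.919 = 27.1 mm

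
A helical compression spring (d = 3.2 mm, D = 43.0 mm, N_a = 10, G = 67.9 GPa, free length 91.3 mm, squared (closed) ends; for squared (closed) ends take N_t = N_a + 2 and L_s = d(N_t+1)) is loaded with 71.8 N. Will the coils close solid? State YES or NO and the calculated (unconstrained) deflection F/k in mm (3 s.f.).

YES, δ = 64.1 mm

k = Gd⁴/(8D³N_a) = (67.9×10³)(3.2⁴)/(8·43.0³·10) = 1.1194 N/mm
N_t = 12; L_s = 3.2·13 = 41.6 mm; δ_solid = L₀ − L_s = 91.3 − 41.6 = 49.7 mm
δ = F/k = 71.8/1.1194 = 64.143 mm
δ ≥ δ_solid → spring goes solid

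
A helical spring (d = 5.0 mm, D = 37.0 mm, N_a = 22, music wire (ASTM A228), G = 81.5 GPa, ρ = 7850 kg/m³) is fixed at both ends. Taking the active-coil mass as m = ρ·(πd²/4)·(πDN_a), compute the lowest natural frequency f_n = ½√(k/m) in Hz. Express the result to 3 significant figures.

60.2 Hz

k = Gd⁴/(8D³N_a) = (81.5×10³)(5.0⁴)/(8·37.0³·22) = 5.7137 N/mm = 5713.7 N/m
Wire length L = πDN_a = π·37.0·22 = 2557.3 mm
m = ρ·(πd²/4)·L = 7850 × 19.635×10⁻⁶ m² × 2.5573 m = 0.39416 kg
f_n = ½√(k/m) = 0.5·√(5713.7/0.39416) = 0.5·√(14496) = 60.2 Hz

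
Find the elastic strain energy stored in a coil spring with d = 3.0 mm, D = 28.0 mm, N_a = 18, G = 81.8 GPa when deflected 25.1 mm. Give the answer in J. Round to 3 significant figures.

k = Gd⁴/(8D³N_a) = (81.8×10³)(3.0⁴)/(8·28.0³·18) = 2.0961 N/mm
U = ½kδ² = 0.5 × 2.0961 × 25.1² = 660.27 N·mm = 0.66027 J

0.660 J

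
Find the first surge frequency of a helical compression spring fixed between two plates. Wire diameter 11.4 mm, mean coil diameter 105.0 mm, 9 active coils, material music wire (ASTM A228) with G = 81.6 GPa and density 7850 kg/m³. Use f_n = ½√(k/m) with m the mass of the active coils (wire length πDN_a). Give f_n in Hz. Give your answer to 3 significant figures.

41.7 Hz

k = Gd⁴/(8D³N_a) = (81.6×10³)(11.4⁴)/(8·105.0³·9) = 16.535 N/mm = 16535 N/m
Wire length L = πDN_a = π·105.0·9 = 2968.8 mm
m = ρ·(πd²/4)·L = 7850 × 102.07×10⁻⁶ m² × 2.9688 m = 2.3788 kg
f_n = ½√(k/m) = 0.5·√(16535/2.3788) = 0.5·√(6951.2) = 41.687 Hz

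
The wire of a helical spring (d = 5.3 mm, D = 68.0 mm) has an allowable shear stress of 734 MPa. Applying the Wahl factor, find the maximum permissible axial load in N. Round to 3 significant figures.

568 N

C = D/d = 68.0/5.3 = 12.8302
K_W = (4C−1)/(4C−4) + 0.615/C = 50.321/47.321 + 0.0479 = 1.1113
τ_max = K·8FD/(πd³) → F_max = τ_allow·πd³/(8DK)
F_max = 734·π·5.3³/(8·68.0·1.1113) = 3.433e+05/604.56 = 567.85 N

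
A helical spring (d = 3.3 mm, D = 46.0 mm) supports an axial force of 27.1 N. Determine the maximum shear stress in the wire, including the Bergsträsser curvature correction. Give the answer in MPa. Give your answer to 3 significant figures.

96.7 MPa

Spring index C = D/d = 46.0/3.3 = 13.9394
K_B = (4C+2)/(4C−3) = 57.758/52.758 = 1.0948
τ₀ = 8FD/(πd³) = 8·27.1·46.0/(π·3.3³) = 9972.8/112.9 = 88.333 MPa
τ_max = K·τ₀ = 1.0948 × 88.333 = 96.705 MPa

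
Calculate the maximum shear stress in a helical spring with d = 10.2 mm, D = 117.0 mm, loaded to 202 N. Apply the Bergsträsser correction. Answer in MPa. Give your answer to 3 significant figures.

Spring index C = D/d = 117.0/10.2 = 11.4706
K_B = (4C+2)/(4C−3) = 47.882/42.882 = 1.1166
τ₀ = 8FD/(πd³) = 8·202·117.0/(π·10.2³) = 189072/3333.9 = 56.712 MPa
τ_max = K·τ₀ = 1.1166 × 56.712 = 63.325 MPa

63.3 MPa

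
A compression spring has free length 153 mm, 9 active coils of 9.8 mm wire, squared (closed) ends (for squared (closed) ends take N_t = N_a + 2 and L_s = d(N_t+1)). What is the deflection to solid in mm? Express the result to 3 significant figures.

35.4 mm

N_t = 11; L_s = 9.8·12 = 117.6 mm
δ_solid = L₀ − L_s = 153 − 117.6 = 35.4 mm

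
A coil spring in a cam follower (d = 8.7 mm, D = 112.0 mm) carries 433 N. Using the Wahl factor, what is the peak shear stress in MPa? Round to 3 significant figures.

208 MPa

Spring index C = D/d = 112.0/8.7 = 12.8736
K_W = (4C−1)/(4C−4) + 0.615/C = 50.494/47.494 + 0.0478 = 1.1109
τ₀ = 8FD/(πd³) = 8·433·112.0/(π·8.7³) = 387968/2068.7 = 187.54 MPa
τ_max = K·τ₀ = 1.1109 × 187.54 = 208.34 MPa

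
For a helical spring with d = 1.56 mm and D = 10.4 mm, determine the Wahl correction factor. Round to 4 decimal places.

1.2246

C = D/d = 10.4/1.56 = 6.6667
K_W = (4C−1)/(4C−4) + 0.615/C = 25.667/22.667 + 0.0922 = 1.2246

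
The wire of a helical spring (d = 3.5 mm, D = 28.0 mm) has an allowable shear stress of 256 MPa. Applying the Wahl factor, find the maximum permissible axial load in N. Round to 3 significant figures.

130 N

C = D/d = 28.0/3.5 = 8.0000
K_W = (4C−1)/(4C−4) + 0.615/C = 31.000/28.000 + 0.0769 = 1.1840
τ_max = K·8FD/(πd³) → F_max = τ_allow·πd³/(8DK)
F_max = 256·π·3.5³/(8·28.0·1.1840) = 34482/265.22 = 130.01 N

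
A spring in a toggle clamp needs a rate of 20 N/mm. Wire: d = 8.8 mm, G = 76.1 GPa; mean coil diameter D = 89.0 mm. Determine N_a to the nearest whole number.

4

N_a = Gd⁴/(8D³k) = (76.1×10³ × 8.8⁴)/(8 × 89.0³ × 20)
    = 4.56368e+08 / 1.12795e+08 = 4.046 → 4 coils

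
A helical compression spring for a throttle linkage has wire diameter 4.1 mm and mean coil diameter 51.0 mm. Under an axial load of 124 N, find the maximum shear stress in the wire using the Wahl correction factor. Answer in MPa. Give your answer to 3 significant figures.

Spring index C = D/d = 51.0/4.1 = 12.4390
K_W = (4C−1)/(4C−4) + 0.615/C = 48.756/45.756 + 0.0494 = 1.1150
τ₀ = 8FD/(πd³) = 8·124·51.0/(π·4.1³) = 50592/216.52 = 233.66 MPa
τ_max = K·τ₀ = 1.1150 × 233.66 = 260.53 MPa

261 MPa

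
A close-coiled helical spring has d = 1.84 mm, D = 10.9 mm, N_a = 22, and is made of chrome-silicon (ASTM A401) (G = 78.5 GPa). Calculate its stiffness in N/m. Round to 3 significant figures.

k = Gd⁴/(8D³N_a) = (78.5×10³ × 1.84⁴) / (8 × 10.9³ × 22)
  = 899790 / 227925 = 3.9477 N/mm = 3947.7 N/m

3950 N/m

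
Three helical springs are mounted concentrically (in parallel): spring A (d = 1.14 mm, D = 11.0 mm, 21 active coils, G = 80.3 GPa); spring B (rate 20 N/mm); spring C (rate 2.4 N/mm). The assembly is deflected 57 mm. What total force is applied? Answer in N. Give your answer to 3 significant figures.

1310 N

k_A = Gd⁴/(8D³N_a) = (80.3×10³)(1.14⁴)/(8·11.0³·21) = 0.60652 N/mm
Parallel: k_eq = 0.60652 + 20 + 2.4 = 23.007 N/mm
F = k_eq·δ = 23.007·57 = 1311.4 N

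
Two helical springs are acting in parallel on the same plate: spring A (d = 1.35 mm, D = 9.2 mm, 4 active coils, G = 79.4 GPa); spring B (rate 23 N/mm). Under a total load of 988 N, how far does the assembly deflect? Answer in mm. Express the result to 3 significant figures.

k_A = Gd⁴/(8D³N_a) = (79.4×10³)(1.35⁴)/(8·9.2³·4) = 10.584 N/mm
Parallel: k_eq = 10.584 + 23 = 33.584 N/mm
δ = F/k_eq = 988/33.584 = 29.419 mm

29.4 mm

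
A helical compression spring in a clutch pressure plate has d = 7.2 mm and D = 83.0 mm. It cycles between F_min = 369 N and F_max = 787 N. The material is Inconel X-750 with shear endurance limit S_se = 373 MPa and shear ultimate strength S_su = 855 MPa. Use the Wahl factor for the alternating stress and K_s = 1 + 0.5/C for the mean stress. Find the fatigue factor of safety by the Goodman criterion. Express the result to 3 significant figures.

C = D/d = 83.0/7.2 = 11.5278; K_W = (4C−1)/(4C−4)+0.615/C = 1.1246; K_s = 1+0.5/C = 1.0434
F_a = (F_max−F_min)/2 = 209 N; F_m = (F_max+F_min)/2 = 578 N
τ_a = K_W·8F_aD/(πd³) = 1.1246 × 118.35 = 133.09 MPa
τ_m = K_s·8F_mD/(πd³) = 1.0434 × 327.3 = 341.5 MPa
Goodman: 1/n_f = τ_a/S_se + τ_m/S_su = 133.09/373 + 341.5/855 = 0.35682 + 0.39941 = 0.75624
n_f = 1/0.75624 = 1.322

1.32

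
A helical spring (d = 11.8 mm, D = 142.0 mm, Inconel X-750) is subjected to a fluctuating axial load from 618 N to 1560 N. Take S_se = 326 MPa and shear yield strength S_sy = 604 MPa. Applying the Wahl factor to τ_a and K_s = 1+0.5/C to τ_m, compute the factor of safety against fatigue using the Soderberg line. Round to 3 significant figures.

C = D/d = 142.0/11.8 = 12.0339; K_W = (4C−1)/(4C−4)+0.615/C = 1.1191; K_s = 1+0.5/C = 1.0415
F_a = (F_max−F_min)/2 = 471 N; F_m = (F_max+F_min)/2 = 1089 N
τ_a = K_W·8F_aD/(πd³) = 1.1191 × 103.66 = 116 MPa
τ_m = K_s·8F_mD/(πd³) = 1.0415 × 239.67 = 249.63 MPa
Soderberg: 1/n_f = τ_a/S_se + τ_m/S_sy = 116/326 + 249.63/604 = 0.35583 + 0.41329 = 0.76912
n_f = 1/0.76912 = 1.3

1.30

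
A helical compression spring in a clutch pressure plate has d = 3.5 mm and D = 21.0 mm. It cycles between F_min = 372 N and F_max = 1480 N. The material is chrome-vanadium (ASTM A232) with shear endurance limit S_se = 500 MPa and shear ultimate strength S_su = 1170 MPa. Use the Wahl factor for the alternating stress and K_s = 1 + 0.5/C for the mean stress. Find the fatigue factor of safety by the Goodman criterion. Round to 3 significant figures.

C = D/d = 21.0/3.5 = 6.0000; K_W = (4C−1)/(4C−4)+0.615/C = 1.2525; K_s = 1+0.5/C = 1.0833
F_a = (F_max−F_min)/2 = 554 N; F_m = (F_max+F_min)/2 = 926 N
τ_a = K_W·8F_aD/(πd³) = 1.2525 × 690.98 = 865.45 MPa
τ_m = K_s·8F_mD/(πd³) = 1.0833 × 1155 = 1251.2 MPa
Goodman: 1/n_f = τ_a/S_se + τ_m/S_su = 865.45/500 + 1251.2/1170 = 1.73090 + 1.06941 = 2.8003
n_f = 1/2.8003 = 0.3571

0.357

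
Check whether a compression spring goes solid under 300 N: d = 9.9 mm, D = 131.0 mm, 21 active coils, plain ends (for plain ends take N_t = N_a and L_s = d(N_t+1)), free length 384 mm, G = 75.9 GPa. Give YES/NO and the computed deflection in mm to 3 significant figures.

k = Gd⁴/(8D³N_a) = (75.9×10³)(9.9⁴)/(8·131.0³·21) = 1.9305 N/mm
N_t = 21; L_s = 9.9·22 = 217.8 mm; δ_solid = L₀ − L_s = 384 − 217.8 = 166.2 mm
δ = F/k = 300/1.9305 = 155.4 mm
δ < δ_solid → spring does not go solid

NO, δ = 155 mm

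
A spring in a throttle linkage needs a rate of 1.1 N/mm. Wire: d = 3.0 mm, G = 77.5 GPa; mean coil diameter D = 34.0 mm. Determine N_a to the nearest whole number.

18

N_a = Gd⁴/(8D³k) = (77.5×10³ × 3.0⁴)/(8 × 34.0³ × 1.1)
    = 6.2775e+06 / 345875 = 18.15 → 18 coils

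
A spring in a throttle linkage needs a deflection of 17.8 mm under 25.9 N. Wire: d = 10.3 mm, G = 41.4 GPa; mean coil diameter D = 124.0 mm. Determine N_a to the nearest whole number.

21

Required rate k = F/δ = 25.9/17.8 = 1.4551 N/mm
N_a = Gd⁴/(8D³k) = (41.4×10³ × 10.3⁴)/(8 × 124.0³ × 1.4551)
    = 4.65961e+08 / 2.2194e+07 = 20.99 → 21 coils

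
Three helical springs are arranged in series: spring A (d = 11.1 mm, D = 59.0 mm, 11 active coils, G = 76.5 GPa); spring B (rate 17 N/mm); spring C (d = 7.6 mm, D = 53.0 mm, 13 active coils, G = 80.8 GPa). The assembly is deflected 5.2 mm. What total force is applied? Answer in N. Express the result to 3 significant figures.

k_A = Gd⁴/(8D³N_a) = (76.5×10³)(11.1⁴)/(8·59.0³·11) = 64.256 N/mm
k_C = Gd⁴/(8D³N_a) = (80.8×10³)(7.6⁴)/(8·53.0³·13) = 17.41 N/mm
Series: 1/k_eq = 1/64.256 + 1/17 + 1/17.41 = 0.13182; k_eq = 7.5859 N/mm
F = k_eq·δ = 7.5859·5.2 = 39.447 N

39.4 N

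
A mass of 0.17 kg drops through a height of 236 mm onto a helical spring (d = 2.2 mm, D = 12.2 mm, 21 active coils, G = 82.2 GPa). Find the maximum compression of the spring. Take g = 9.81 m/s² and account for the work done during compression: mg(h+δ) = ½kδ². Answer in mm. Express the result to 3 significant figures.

k = Gd⁴/(8D³N_a) = (82.2×10³)(2.2⁴)/(8·12.2³·21) = 6.3121 N/mm
W = mg = 0.17 × 9.81 = 1.6677 N
½kδ² − Wδ − Wh = 0 → δ = (W + √(W² + 2kWh))/k
δ = (1.6677 + √(2.7812 + 4968.6))/6.3121 = (1.6677 + 70.508)/6.3121 = 11.435 mm

11.4 mm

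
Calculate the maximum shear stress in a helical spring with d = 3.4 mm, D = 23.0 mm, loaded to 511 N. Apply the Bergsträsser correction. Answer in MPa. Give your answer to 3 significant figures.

Spring index C = D/d = 23.0/3.4 = 6.7647
K_B = (4C+2)/(4C−3) = 29.059/24.059 = 1.2078
τ₀ = 8FD/(πd³) = 8·511·23.0/(π·3.4³) = 94024/123.48 = 761.47 MPa
τ_max = K·τ₀ = 1.2078 × 761.47 = 919.72 MPa

920 MPa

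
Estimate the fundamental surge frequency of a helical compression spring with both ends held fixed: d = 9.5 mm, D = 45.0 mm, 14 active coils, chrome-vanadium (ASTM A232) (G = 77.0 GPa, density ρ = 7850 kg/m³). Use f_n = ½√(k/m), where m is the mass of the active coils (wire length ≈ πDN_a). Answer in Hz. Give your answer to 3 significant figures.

118 Hz

k = Gd⁴/(8D³N_a) = (77.0×10³)(9.5⁴)/(8·45.0³·14) = 61.451 N/mm = 61451 N/m
Wire length L = πDN_a = π·45.0·14 = 1979.2 mm
m = ρ·(πd²/4)·L = 7850 × 70.882×10⁻⁶ m² × 1.9792 m = 1.1013 kg
f_n = ½√(k/m) = 0.5·√(61451/1.1013) = 0.5·√(55800) = 118.11 Hz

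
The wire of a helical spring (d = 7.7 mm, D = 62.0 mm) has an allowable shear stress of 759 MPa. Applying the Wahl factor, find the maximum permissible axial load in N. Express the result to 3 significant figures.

C = D/d = 62.0/7.7 = 8.0519
K_W = (4C−1)/(4C−4) + 0.615/C = 31.208/28.208 + 0.0764 = 1.1827
τ_max = K·8FD/(πd³) → F_max = τ_allow·πd³/(8DK)
F_max = 759·π·7.7³/(8·62.0·1.1827) = 1.0886e+06/586.64 = 1855.6 N

1860 N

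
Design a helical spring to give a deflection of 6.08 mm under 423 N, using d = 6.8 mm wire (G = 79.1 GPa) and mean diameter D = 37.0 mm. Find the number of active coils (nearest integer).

6

Required rate k = F/δ = 423/6.08 = 69.572 N/mm
N_a = Gd⁴/(8D³k) = (79.1×10³ × 6.8⁴)/(8 × 37.0³ × 69.572)
    = 1.69127e+08 / 2.81924e+07 = 5.999 → 6 coils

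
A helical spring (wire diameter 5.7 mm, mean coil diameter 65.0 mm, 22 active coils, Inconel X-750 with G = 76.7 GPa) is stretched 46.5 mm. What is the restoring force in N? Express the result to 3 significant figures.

77.9 N

k = Gd⁴/(8D³N_a) = (76.7×10³)(5.7⁴)/(8·65.0³·22) = 1.6751 N/mm
F = k·δ = 1.6751 × 46.5 = 77.892 N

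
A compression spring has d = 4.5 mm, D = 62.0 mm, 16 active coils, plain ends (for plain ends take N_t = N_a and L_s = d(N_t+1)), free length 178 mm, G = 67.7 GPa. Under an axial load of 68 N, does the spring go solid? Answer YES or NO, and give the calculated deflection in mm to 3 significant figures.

NO, δ = 74.7 mm

k = Gd⁴/(8D³N_a) = (67.7×10³)(4.5⁴)/(8·62.0³·16) = 0.91003 N/mm
N_t = 16; L_s = 4.5·17 = 76.5 mm; δ_solid = L₀ − L_s = 178 − 76.5 = 101.5 mm
δ = F/k = 68/0.91003 = 74.723 mm
δ < δ_solid → spring does not go solid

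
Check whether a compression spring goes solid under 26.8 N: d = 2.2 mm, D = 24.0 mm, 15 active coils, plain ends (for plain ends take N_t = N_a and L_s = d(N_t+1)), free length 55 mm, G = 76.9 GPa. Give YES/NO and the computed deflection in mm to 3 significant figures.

k = Gd⁴/(8D³N_a) = (76.9×10³)(2.2⁴)/(8·24.0³·15) = 1.0859 N/mm
N_t = 15; L_s = 2.2·16 = 35.2 mm; δ_solid = L₀ − L_s = 55 − 35.2 = 19.8 mm
δ = F/k = 26.8/1.0859 = 24.679 mm
δ ≥ δ_solid → spring goes solid

YES, δ = 24.7 mm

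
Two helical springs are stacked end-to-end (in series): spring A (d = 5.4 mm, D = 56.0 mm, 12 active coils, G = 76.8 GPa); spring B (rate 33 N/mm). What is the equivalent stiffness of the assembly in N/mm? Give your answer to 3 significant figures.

k_A = Gd⁴/(8D³N_a) = (76.8×10³)(5.4⁴)/(8·56.0³·12) = 3.8735 N/mm
Series: 1/k_eq = 1/3.8735 + 1/33 = 0.28847; k_eq = 3.4666 N/mm

3.47 N/mm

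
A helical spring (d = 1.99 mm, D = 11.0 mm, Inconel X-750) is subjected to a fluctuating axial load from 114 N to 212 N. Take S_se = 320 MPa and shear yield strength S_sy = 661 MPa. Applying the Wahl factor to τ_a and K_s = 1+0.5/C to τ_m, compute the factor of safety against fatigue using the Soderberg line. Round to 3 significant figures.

C = D/d = 11.0/1.99 = 5.5276; K_W = (4C−1)/(4C−4)+0.615/C = 1.2769; K_s = 1+0.5/C = 1.0905
F_a = (F_max−F_min)/2 = 49 N; F_m = (F_max+F_min)/2 = 163 N
τ_a = K_W·8F_aD/(πd³) = 1.2769 × 174.17 = 222.4 MPa
τ_m = K_s·8F_mD/(πd³) = 1.0905 × 579.38 = 631.78 MPa
Soderberg: 1/n_f = τ_a/S_se + τ_m/S_sy = 222.4/320 + 631.78/661 = 0.69499 + 0.95580 = 1.6508
n_f = 1/1.6508 = 0.6058

0.606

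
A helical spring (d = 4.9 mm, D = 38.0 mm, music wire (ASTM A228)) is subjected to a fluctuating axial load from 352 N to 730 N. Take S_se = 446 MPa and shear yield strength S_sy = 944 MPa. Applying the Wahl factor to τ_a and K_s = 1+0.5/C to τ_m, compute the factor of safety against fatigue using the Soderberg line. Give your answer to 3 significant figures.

1.09

C = D/d = 38.0/4.9 = 7.7551; K_W = (4C−1)/(4C−4)+0.615/C = 1.1903; K_s = 1+0.5/C = 1.0645
F_a = (F_max−F_min)/2 = 189 N; F_m = (F_max+F_min)/2 = 541 N
τ_a = K_W·8F_aD/(πd³) = 1.1903 × 155.45 = 185.04 MPa
τ_m = K_s·8F_mD/(πd³) = 1.0645 × 444.97 = 473.66 MPa
Soderberg: 1/n_f = τ_a/S_se + τ_m/S_sy = 185.04/446 + 473.66/944 = 0.41489 + 0.50176 = 0.91665
n_f = 1/0.91665 = 1.091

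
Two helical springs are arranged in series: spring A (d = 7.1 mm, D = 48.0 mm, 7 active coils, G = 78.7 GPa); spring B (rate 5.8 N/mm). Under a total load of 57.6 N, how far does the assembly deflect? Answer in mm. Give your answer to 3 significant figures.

k_A = Gd⁴/(8D³N_a) = (78.7×10³)(7.1⁴)/(8·48.0³·7) = 32.292 N/mm
Series: 1/k_eq = 1/32.292 + 1/5.8 = 0.20338; k_eq = 4.9169 N/mm
δ = F/k_eq = 57.6/4.9169 = 11.715 mm

11.7 mm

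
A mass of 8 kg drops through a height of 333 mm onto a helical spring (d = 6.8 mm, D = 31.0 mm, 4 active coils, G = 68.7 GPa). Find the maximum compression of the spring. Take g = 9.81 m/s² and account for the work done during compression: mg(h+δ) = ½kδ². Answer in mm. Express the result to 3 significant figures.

18.9 mm

k = Gd⁴/(8D³N_a) = (68.7×10³)(6.8⁴)/(8·31.0³·4) = 154.08 N/mm
W = mg = 8 × 9.81 = 78.48 N
½kδ² − Wδ − Wh = 0 → δ = (W + √(W² + 2kWh))/k
δ = (78.48 + √(6159.1 + 8.05361e+06))/154.08 = (78.48 + 2839)/154.08 = 18.934 mm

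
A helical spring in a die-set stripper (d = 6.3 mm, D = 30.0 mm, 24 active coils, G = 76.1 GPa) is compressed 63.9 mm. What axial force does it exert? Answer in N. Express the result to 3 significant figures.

1480 N

k = Gd⁴/(8D³N_a) = (76.1×10³)(6.3⁴)/(8·30.0³·24) = 23.125 N/mm
F = k·δ = 23.125 × 63.9 = 1477.7 N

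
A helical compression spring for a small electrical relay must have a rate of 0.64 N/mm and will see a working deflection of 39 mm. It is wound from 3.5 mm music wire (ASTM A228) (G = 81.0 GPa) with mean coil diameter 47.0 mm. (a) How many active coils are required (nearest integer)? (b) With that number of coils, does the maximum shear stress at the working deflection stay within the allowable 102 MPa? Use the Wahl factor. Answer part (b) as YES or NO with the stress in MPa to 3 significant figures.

(a) 23 coils; (b) YES, τ_max = 76.6 MPa

N_a = Gd⁴/(8D³k) = (81.0×10³)(3.5⁴)/(8·47.0³·0.64) = 22.87 → N_a = 23
Actual rate k = Gd⁴/(8D³·23) = 0.63628 N/mm
Working load F = kδ = 0.63628·39 = 24.815 N
C = 47.0/3.5 = 13.4286; K_W = (4C−1)/(4C−4)+0.615/C = 1.1061
τ_max = K_W·8FD/(πd³) = 1.1061·69.27 = 76.622 MPa
τ_max ≤ 102 MPa → acceptable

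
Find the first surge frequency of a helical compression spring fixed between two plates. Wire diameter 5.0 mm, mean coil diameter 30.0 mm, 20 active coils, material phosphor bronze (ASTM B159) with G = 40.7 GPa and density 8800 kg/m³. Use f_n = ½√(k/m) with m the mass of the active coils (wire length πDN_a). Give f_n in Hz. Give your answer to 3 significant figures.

k = Gd⁴/(8D³N_a) = (40.7×10³)(5.0⁴)/(8·30.0³·20) = 5.8883 N/mm = 5888.3 N/m
Wire length L = πDN_a = π·30.0·20 = 1885 mm
m = ρ·(πd²/4)·L = 8800 × 19.635×10⁻⁶ m² × 1.885 m = 0.3257 kg
f_n = ½√(k/m) = 0.5·√(5888.3/0.3257) = 0.5·√(18079) = 67.229 Hz

67.2 Hz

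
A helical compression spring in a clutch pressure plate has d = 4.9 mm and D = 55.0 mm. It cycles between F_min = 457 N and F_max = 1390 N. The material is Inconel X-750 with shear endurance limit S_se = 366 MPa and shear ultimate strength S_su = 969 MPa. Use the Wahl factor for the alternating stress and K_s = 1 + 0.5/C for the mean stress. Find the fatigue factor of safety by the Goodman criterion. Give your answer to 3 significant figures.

C = D/d = 55.0/4.9 = 11.2245; K_W = (4C−1)/(4C−4)+0.615/C = 1.1281; K_s = 1+0.5/C = 1.0445
F_a = (F_max−F_min)/2 = 466.5 N; F_m = (F_max+F_min)/2 = 923.5 N
τ_a = K_W·8F_aD/(πd³) = 1.1281 × 555.35 = 626.51 MPa
τ_m = K_s·8F_mD/(πd³) = 1.0445 × 1099.4 = 1148.4 MPa
Goodman: 1/n_f = τ_a/S_se + τ_m/S_su = 626.51/366 + 1148.4/969 = 1.71179 + 1.18510 = 2.8969
n_f = 1/2.8969 = 0.3452

0.345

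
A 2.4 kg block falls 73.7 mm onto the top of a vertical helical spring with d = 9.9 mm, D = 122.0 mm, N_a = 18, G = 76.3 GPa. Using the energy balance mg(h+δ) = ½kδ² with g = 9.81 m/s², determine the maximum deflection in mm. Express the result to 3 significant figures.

k = Gd⁴/(8D³N_a) = (76.3×10³)(9.9⁴)/(8·122.0³·18) = 2.803 N/mm
W = mg = 2.4 × 9.81 = 23.544 N
½kδ² − Wδ − Wh = 0 → δ = (W + √(W² + 2kWh))/k
δ = (23.544 + √(554.32 + 9727.5))/2.803 = (23.544 + 101.4)/2.803 = 44.575 mm

44.6 mm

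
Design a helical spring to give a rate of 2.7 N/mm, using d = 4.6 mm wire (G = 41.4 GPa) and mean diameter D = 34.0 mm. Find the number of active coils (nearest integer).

N_a = Gd⁴/(8D³k) = (41.4×10³ × 4.6⁴)/(8 × 34.0³ × 2.7)
    = 1.85367e+07 / 848966 = 21.83 → 22 coils

22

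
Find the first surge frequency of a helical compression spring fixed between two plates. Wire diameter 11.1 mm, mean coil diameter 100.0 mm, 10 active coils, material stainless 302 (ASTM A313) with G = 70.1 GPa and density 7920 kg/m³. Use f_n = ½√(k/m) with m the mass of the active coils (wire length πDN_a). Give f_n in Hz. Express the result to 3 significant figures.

k = Gd⁴/(8D³N_a) = (70.1×10³)(11.1⁴)/(8·100.0³·10) = 13.302 N/mm = 13302 N/m
Wire length L = πDN_a = π·100.0·10 = 3141.6 mm
m = ρ·(πd²/4)·L = 7920 × 96.769×10⁻⁶ m² × 3.1416 m = 2.4077 kg
f_n = ½√(k/m) = 0.5·√(13302/2.4077) = 0.5·√(5524.7) = 37.164 Hz

37.2 Hz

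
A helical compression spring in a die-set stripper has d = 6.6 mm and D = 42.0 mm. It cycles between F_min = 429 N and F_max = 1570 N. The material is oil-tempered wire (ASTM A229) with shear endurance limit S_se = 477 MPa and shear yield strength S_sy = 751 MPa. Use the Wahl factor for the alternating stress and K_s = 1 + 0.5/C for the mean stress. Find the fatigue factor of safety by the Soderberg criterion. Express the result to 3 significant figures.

0.922

C = D/d = 42.0/6.6 = 6.3636; K_W = (4C−1)/(4C−4)+0.615/C = 1.2365; K_s = 1+0.5/C = 1.0786
F_a = (F_max−F_min)/2 = 570.5 N; F_m = (F_max+F_min)/2 = 999.5 N
τ_a = K_W·8F_aD/(πd³) = 1.2365 × 212.23 = 262.42 MPa
τ_m = K_s·8F_mD/(πd³) = 1.0786 × 371.83 = 401.04 MPa
Soderberg: 1/n_f = τ_a/S_se + τ_m/S_sy = 262.42/477 + 401.04/751 = 0.55015 + 0.53401 = 1.0842
n_f = 1/1.0842 = 0.9224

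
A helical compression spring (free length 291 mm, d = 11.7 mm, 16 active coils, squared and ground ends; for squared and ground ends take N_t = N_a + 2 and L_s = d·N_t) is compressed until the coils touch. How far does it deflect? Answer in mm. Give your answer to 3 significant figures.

80.4 mm

N_t = 18; L_s = 11.7·18 = 210.6 mm
δ_solid = L₀ − L_s = 291 − 210.6 = 80.4 mm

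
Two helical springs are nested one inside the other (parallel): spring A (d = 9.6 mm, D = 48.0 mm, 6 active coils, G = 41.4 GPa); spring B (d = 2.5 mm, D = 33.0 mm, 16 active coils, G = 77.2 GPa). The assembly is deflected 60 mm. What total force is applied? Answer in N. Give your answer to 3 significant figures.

k_A = Gd⁴/(8D³N_a) = (41.4×10³)(9.6⁴)/(8·48.0³·6) = 66.24 N/mm
k_B = Gd⁴/(8D³N_a) = (77.2×10³)(2.5⁴)/(8·33.0³·16) = 0.65558 N/mm
Parallel: k_eq = 66.24 + 0.65558 = 66.896 N/mm
F = k_eq·δ = 66.896·60 = 4013.7 N

4010 N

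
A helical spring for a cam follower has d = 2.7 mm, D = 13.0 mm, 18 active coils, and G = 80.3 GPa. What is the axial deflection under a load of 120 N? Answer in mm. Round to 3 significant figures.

8.90 mm

k = Gd⁴/(8D³N_a) = (80.3×10³)(2.7⁴)/(8·13.0³·18) = 13.489 N/mm
δ = F/k = 120 / 13.489 = 8.8962 mm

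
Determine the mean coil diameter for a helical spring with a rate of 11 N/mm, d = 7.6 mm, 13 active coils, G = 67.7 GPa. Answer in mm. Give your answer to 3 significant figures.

D = (Gd⁴/(8N_a·k))^(1/3) = (67.7×10³·7.6⁴/(8·13·11))^(1/3)
  = (197432)^(1/3) = 58.2290 mm

58.2 mm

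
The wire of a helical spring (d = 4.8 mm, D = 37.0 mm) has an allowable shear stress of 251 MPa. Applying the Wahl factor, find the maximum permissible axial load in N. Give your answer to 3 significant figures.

247 N

C = D/d = 37.0/4.8 = 7.7083
K_W = (4C−1)/(4C−4) + 0.615/C = 29.833/26.833 + 0.0798 = 1.1916
τ_max = K·8FD/(πd³) → F_max = τ_allow·πd³/(8DK)
F_max = 251·π·4.8³/(8·37.0·1.1916) = 87206/352.71 = 247.25 N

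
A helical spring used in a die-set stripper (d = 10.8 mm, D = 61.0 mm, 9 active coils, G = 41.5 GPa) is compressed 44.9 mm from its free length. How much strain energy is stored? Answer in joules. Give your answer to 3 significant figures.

34.8 J

k = Gd⁴/(8D³N_a) = (41.5×10³)(10.8⁴)/(8·61.0³·9) = 34.548 N/mm
U = ½kδ² = 0.5 × 34.548 × 44.9² = 34824 N·mm = 34.824 J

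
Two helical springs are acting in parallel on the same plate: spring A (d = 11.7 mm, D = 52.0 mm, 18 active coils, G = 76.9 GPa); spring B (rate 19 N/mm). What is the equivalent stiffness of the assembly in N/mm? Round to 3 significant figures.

90.2 N/mm

k_A = Gd⁴/(8D³N_a) = (76.9×10³)(11.7⁴)/(8·52.0³·18) = 71.17 N/mm
Parallel: k_eq = 71.17 + 19 = 90.17 N/mm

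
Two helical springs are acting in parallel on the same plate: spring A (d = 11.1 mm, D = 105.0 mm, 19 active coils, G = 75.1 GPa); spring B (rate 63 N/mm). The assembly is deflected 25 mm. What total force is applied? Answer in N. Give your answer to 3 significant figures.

k_A = Gd⁴/(8D³N_a) = (75.1×10³)(11.1⁴)/(8·105.0³·19) = 6.4792 N/mm
Parallel: k_eq = 6.4792 + 63 = 69.479 N/mm
F = k_eq·δ = 69.479·25 = 1737 N

1740 N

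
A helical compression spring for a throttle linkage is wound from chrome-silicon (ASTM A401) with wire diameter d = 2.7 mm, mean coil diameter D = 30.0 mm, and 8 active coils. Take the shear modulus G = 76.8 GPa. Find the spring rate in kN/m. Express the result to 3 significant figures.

2.36 kN/m

k = Gd⁴/(8D³N_a) = (76.8×10³ × 2.7⁴) / (8 × 30.0³ × 8)
  = 4.08147e+06 / 1.728e+06 = 2.362 N/mm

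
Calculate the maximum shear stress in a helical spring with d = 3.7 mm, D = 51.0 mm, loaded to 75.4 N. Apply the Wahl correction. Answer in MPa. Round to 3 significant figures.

Spring index C = D/d = 51.0/3.7 = 13.7838
K_W = (4C−1)/(4C−4) + 0.615/C = 54.135/51.135 + 0.0446 = 1.1033
τ₀ = 8FD/(πd³) = 8·75.4·51.0/(π·3.7³) = 30763.2/159.13 = 193.32 MPa
τ_max = K·τ₀ = 1.1033 × 193.32 = 213.29 MPa

213 MPa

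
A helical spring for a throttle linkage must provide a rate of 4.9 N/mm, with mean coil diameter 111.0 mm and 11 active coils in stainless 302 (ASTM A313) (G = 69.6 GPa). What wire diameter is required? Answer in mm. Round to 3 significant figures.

9.59 mm

d = (8D³N_a·k / G)^(1/4) = (8·111.0³·11·4.9 / (69.6×10³))^0.25
  = (8473)^0.25 = 9.5942 mm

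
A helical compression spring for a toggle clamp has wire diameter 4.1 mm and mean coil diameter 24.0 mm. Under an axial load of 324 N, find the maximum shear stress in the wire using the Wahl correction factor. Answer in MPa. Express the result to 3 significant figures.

362 MPa

Spring index C = D/d = 24.0/4.1 = 5.8537
K_W = (4C−1)/(4C−4) + 0.615/C = 22.415/19.415 + 0.1051 = 1.2596
τ₀ = 8FD/(πd³) = 8·324·24.0/(π·4.1³) = 62208/216.52 = 287.31 MPa
τ_max = K·τ₀ = 1.2596 × 287.31 = 361.89 MPa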